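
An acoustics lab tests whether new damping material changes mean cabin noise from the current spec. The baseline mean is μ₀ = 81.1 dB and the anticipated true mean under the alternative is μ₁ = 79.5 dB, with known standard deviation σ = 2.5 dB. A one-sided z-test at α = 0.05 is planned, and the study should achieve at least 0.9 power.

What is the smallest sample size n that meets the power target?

n = 21

Standardized effect: d = |μ₁ − μ₀| / σ = |79.5 − 81.1| / 2.5 = 0.6400
Set Φ(δ − 1.645) = 0.9; then δ − 1.645 = Φ⁻¹(0.9) = 1.282, giving δ = 2.926.
δ = d·√n ⇒ n = (δ/d)² = (2.926 / 0.6400)² = 20.91.
Round up to the next whole unit.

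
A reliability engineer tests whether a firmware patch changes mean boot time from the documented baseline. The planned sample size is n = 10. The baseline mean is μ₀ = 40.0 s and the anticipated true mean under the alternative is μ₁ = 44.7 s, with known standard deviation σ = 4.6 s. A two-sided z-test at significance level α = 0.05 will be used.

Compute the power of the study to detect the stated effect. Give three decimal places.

Power ≈ 0.898

Standardized effect: d = |μ₁ − μ₀| / σ = |44.7 − 40.0| / 4.6 = 1.0217
Noncentrality parameter: λ = d·√n = 1.0217 × √10 = 3.2310
Two-sided α = 0.05 → critical value z_{0.025} = 1.960.
Power = Φ(λ − 1.960) + Φ(−λ − 1.960) = Φ(1.271) + Φ(-5.191) = 0.8981 + 0.0000 = 0.8981.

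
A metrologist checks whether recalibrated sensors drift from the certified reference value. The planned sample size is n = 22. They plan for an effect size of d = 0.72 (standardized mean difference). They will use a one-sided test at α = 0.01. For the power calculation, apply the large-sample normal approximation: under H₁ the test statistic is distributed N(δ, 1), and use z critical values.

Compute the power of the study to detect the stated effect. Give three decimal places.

Noncentrality parameter: δ = d·√n = 0.72 × √22 = 3.3771
Critical value for a one-sided test at α = 0.01: z_α = 2.326.
Power = P(Z > 2.326 − δ) = Φ(1.051) = 0.8533.

Power ≈ 0.853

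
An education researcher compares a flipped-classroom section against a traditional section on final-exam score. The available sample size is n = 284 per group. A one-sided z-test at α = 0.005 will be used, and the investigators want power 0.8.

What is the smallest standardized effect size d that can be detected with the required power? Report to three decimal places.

Required noncentrality: δ = z_{0.005} + z_{0.20} = 2.576 + 0.842 = 3.417.
δ = d·√(n/2) ⇒ d = δ/√(n/2) = 3.417/√(284/2) = 0.2868.

d ≈ 0.287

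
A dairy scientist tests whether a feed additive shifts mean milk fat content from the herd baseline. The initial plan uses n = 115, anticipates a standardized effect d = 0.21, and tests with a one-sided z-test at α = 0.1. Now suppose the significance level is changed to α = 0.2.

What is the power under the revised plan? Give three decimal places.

δ = d·√n = 0.21 × √115 = 2.2520 (unchanged). New critical value: z_{0.2} = 0.842.
Revised power = Φ(δ − 0.842) = Φ(1.410) = 0.9208.

Power ≈ 0.921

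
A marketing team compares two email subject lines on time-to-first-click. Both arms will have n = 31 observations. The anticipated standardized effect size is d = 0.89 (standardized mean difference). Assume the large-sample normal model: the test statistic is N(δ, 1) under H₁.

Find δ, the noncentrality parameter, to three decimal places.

The noncentrality parameter scales effect size by the design's sample-size factor: δ = d·√(n/2) = 0.89 × √(31/2) = 3.5039

δ ≈ 3.504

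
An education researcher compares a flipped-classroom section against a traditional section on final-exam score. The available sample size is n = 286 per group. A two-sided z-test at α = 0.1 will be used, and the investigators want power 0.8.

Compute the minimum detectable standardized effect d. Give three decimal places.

d ≈ 0.208

Required noncentrality: δ = z_{0.05} + z_{0.20} = 1.645 + 0.842 = 2.486.
(Lower-tail contribution to power is negligible for δ > 0.)
δ = d·√(n/2) ⇒ d = δ/√(n/2) = 2.486/√(286/2) = 0.2079.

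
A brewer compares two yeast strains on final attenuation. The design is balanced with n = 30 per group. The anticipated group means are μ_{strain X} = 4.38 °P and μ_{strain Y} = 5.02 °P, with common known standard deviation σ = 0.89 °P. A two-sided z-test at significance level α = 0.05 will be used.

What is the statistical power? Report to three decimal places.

Power ≈ 0.795

Standardized effect: d = |μ_{strain X} − μ_{strain Y}| / σ = |4.38 − 5.02| / 0.89 = 0.7191
Noncentrality parameter: λ = d·√(n/2) = 0.7191 × √(30/2) = 2.7851
Critical value for a two-sided test at α = 0.05: z_{α/2} = 1.960.
Power = Φ(λ − 1.960) + Φ(−λ − 1.960) = Φ(0.825) + Φ(-4.745) = 0.7953 + 0.0000 = 0.7953.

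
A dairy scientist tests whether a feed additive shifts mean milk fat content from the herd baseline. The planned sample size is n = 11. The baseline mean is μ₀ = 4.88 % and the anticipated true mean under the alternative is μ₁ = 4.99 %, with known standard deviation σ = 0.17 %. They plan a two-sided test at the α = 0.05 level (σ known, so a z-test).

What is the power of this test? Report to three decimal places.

Power ≈ 0.574

Standardized effect: d = |μ₁ − μ₀| / σ = |4.99 − 4.88| / 0.17 = 0.6471
Noncentrality parameter: δ = d·√n = 0.6471 × √11 = 2.1461
Critical value for a two-sided test at α = 0.05: z_{α/2} = 1.960.
Power = Φ(δ − 1.960) + Φ(−δ − 1.960) = Φ(0.186) + Φ(-4.106) = 0.5738 + 0.0000 = 0.5738.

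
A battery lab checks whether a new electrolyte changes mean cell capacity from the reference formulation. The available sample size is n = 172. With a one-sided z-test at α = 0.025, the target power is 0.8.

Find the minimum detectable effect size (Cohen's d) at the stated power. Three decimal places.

d ≈ 0.214

Required noncentrality: δ = z_{0.025} + z_{0.20} = 1.960 + 0.842 = 2.802.
δ = d·√n ⇒ d = δ/√n = 2.802/√172 = 0.2136.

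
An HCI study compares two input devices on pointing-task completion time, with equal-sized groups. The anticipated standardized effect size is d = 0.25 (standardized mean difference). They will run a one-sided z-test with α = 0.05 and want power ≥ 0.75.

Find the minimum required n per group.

For power 0.75 need Φ(δ − z_{0.05}) = 0.75, so δ = z_{0.05} + z_{0.25} = 1.645 + 0.674 = 2.319.
δ = d·√(n/2) ⇒ n = 2(δ/d)² = 2 × (2.319 / 0.25)² = 172.14.
Rounding up, n = 173 per group.

n = 173 per group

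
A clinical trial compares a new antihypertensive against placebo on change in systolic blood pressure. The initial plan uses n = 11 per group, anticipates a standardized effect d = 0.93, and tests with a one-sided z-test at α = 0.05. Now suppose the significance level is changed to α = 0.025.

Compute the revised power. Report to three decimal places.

Power ≈ 0.587

δ = d·√(n/2) = 0.93 × √(11/2) = 2.1810 (unchanged). New critical value: z_{0.025} = 1.960.
Revised power = P(Z > 1.960 − δ) = Φ(0.221) = 0.5875.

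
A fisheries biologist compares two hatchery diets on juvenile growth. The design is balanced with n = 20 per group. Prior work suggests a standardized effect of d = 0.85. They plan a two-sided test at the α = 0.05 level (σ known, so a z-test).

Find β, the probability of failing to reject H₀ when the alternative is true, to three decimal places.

Noncentrality parameter: δ = d·√(n/2) = 0.85 × √(20/2) = 2.6879
Two-sided α = 0.05 → critical value z_{0.025} = 1.960.
Power = Φ(δ − 1.960) + Φ(−δ − 1.960) = Φ(0.728) + Φ(-4.648) = 0.7667 + 0.0000 = 0.7667.
Type II error: β = 1 − power = 1 − 0.7667 = 0.2333.

β ≈ 0.233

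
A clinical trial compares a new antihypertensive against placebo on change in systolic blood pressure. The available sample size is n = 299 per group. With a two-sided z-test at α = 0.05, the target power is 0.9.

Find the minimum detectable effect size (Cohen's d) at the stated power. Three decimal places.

d ≈ 0.265

Need Φ(δ − 1.960) = 0.9, so δ = 1.960 + 1.282 = 3.242.
(The second rejection-region term Φ(−δ − z_{α/2}) is negligible and dropped.)
δ = d·√(n/2) ⇒ d = δ/√(n/2) = 3.242/√(299/2) = 0.2651.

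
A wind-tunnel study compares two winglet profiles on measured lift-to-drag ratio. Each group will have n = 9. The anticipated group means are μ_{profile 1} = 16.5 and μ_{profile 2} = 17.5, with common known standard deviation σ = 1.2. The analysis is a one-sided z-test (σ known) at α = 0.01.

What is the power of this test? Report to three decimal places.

Standardized effect: d = |μ_{profile 1} − μ_{profile 2}| / σ = |16.5 − 17.5| / 1.2 = 0.8333
Noncentrality parameter: δ = d·√(n/2) = 0.8333 × √(9/2) = 1.7678
Critical value for a one-sided test at α = 0.01: z_α = 2.326.
Power = P(Z > 2.326 − δ) = Φ(-0.559) = 0.2882.

Power ≈ 0.288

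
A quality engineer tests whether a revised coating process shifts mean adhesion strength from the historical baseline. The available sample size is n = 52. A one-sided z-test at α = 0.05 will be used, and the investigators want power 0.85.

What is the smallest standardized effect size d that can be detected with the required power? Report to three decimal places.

d ≈ 0.372

Need Φ(δ − 1.645) = 0.85, so δ = 1.645 + 1.036 = 2.681.
δ = d·√n ⇒ d = δ/√n = 2.681/√52 = 0.3718.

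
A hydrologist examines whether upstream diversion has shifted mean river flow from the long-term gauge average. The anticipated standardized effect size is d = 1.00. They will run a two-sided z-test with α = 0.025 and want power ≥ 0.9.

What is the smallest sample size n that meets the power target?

n = 13

Set Φ(δ − 2.241) = 0.9; then δ − 2.241 = Φ⁻¹(0.9) = 1.282, giving δ = 3.523.
(For δ > 0 the lower-tail rejection region contributes negligibly to power, so the one-term inversion is standard.)
δ = d·√n ⇒ n = (δ/d)² = (3.523 / 1.00)² = 12.41.
Round up to the next whole unit.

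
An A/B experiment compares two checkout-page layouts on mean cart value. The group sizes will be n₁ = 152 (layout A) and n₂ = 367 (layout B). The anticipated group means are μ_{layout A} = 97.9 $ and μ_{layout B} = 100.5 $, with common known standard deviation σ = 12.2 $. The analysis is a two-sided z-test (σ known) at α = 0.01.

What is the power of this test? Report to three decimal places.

Power ≈ 0.357

Standardized effect: d = |μ_{layout A} − μ_{layout B}| / σ = |97.9 − 100.5| / 12.2 = 0.2131
Noncentrality parameter: δ = d / √(1/n₁ + 1/n₂) = 0.2131 / √(1/152 + 1/367) = 2.2095
Two-sided α = 0.01 → critical value z_{0.005} = 2.576.
Power = Φ(δ − 2.576) + Φ(−δ − 2.576) = Φ(-0.366) + Φ(-4.785) = 0.3570 + 0.0000 = 0.3570.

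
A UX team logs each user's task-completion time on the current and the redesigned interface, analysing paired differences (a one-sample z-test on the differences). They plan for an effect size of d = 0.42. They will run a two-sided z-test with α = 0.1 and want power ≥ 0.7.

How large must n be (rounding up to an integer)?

n = 27

For power 0.7 need Φ(δ − z_{0.05}) = 0.7, so δ = z_{0.05} + z_{0.30} = 1.645 + 0.524 = 2.169.
(Ignoring the negligible lower-tail rejection probability gives the usual closed-form inversion.)
δ = d·√n ⇒ n = (δ/d)² = (2.169 / 0.42)² = 26.68.
Round up to the next whole unit.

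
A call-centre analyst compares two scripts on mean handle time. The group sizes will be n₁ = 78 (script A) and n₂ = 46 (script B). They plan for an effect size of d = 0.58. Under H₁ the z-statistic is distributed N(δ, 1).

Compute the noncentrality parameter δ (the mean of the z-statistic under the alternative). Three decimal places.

δ ≈ 3.120

The noncentrality parameter scales effect size by the design's sample-size factor: δ = d / √(1/n₁ + 1/n₂) = 0.58 / √(1/78 + 1/46) = 3.1199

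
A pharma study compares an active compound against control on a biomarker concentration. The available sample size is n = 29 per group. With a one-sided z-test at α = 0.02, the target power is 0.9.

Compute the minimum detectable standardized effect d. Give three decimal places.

Required noncentrality: δ = z_{0.02} + z_{0.10} = 2.054 + 1.282 = 3.335.
δ = d·√(n/2) ⇒ d = δ/√(n/2) = 3.335/√(29/2) = 0.8759.

d ≈ 0.876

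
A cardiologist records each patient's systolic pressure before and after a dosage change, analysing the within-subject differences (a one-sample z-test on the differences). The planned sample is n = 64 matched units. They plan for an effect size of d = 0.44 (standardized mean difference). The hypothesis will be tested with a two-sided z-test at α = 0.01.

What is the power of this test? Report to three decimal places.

Noncentrality parameter: δ = d·√n = 0.44 × √64 = 3.5200
Two-sided α = 0.01 → critical value z_{0.005} = 2.576.
Power = Φ(δ − 2.576) + Φ(−δ − 2.576) = Φ(0.944) + Φ(-6.096) = 0.8275 + 0.0000 = 0.8275.

Power ≈ 0.827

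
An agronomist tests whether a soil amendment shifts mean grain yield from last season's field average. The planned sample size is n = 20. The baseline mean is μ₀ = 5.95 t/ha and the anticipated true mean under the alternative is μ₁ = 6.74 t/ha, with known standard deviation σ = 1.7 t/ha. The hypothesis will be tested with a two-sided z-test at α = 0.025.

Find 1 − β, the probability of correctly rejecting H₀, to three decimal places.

Standardized effect: d = |μ₁ − μ₀| / σ = |6.74 − 5.95| / 1.7 = 0.4647
Noncentrality parameter: δ = d·√n = 0.4647 × √20 = 2.0782
Critical value for a two-sided test at α = 0.025: z_{α/2} = 2.241.
Power = Φ(δ − 2.241) + Φ(−δ − 2.241) = Φ(-0.163) + Φ(-4.320) = 0.4352 + 0.0000 = 0.4352.

Power ≈ 0.435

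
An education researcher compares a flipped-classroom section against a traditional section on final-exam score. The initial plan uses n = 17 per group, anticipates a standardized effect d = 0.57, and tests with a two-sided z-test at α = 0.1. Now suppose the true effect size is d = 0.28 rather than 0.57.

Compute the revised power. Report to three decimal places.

Power ≈ 0.211

With d = 0.28: δ = d·√(n/2) = 0.28 × √(17/2) = 0.8163. Critical value z_{0.05} = 1.645.
Revised power = Φ(δ − 1.645) + Φ(−δ − 1.645) = Φ(-0.829) + Φ(-2.461) = 0.2037 + 0.0069 = 0.2106.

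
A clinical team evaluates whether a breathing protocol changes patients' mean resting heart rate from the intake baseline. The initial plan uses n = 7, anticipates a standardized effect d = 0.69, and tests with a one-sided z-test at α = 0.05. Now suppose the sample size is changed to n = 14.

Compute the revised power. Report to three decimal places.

Power ≈ 0.826

With n = 14: δ = d·√n = 0.69 × √14 = 2.5817. Critical value z_{0.05} = 1.645.
Revised power = Φ(δ − 1.645) = Φ(0.937) = 0.8256.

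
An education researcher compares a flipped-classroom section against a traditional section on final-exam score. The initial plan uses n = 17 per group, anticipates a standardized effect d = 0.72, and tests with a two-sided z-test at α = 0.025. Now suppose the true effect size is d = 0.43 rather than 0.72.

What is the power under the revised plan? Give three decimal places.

Power ≈ 0.162

With d = 0.43: δ = d·√(n/2) = 0.43 × √(17/2) = 1.2537. Critical value z_{0.0125} = 2.241.
Revised power = Φ(δ − 2.241) + Φ(−δ − 2.241) = Φ(-0.988) + Φ(-3.495) = 0.1616 + 0.0002 = 0.1619.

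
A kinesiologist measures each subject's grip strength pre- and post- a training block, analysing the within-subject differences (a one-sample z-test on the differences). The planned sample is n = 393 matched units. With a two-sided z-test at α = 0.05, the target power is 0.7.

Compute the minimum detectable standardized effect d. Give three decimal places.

d ≈ 0.125

Need Φ(δ − 1.960) = 0.7, so δ = 1.960 + 0.524 = 2.484.
(Lower-tail contribution to power is negligible for δ > 0.)
δ = d·√n ⇒ d = δ/√n = 2.484/√393 = 0.1253.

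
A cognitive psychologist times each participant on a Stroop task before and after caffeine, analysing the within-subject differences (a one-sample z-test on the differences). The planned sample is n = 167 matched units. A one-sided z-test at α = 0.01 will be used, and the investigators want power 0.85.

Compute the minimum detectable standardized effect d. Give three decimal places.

Need Φ(δ − 2.326) = 0.85, so δ = 2.326 + 1.036 = 3.363.
δ = d·√n ⇒ d = δ/√n = 3.363/√167 = 0.2602.

d ≈ 0.260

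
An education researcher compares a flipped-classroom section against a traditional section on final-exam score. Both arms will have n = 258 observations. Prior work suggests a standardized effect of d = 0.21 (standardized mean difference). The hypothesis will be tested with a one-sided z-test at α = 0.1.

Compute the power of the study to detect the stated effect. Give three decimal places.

Power ≈ 0.865

Noncentrality parameter: δ = d·√(n/2) = 0.21 × √(258/2) = 2.3851
One-sided α = 0.1 → critical value z_{0.1} = 1.282.
Power = Φ(δ − 1.282) = Φ(1.104) = 0.8651.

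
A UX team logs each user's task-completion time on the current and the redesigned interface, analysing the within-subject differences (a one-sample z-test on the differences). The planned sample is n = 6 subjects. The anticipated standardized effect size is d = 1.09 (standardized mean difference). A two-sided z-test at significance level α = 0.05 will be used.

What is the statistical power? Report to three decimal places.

Noncentrality parameter: δ = d·√n = 1.09 × √6 = 2.6699
Two-sided α = 0.05 → critical value z_{0.025} = 1.960.
Power = Φ(δ − 1.960) + Φ(−δ − 1.960) = Φ(0.710) + Φ(-4.630) = 0.7611 + 0.0000 = 0.7611.

Power ≈ 0.761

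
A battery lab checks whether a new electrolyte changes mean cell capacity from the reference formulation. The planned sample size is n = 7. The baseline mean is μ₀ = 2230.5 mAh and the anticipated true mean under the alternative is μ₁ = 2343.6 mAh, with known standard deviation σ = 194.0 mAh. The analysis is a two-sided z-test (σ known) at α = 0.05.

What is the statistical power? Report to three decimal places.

Standardized effect: d = |μ₁ − μ₀| / σ = |2343.6 − 2230.5| / 194.0 = 0.5830
Noncentrality parameter: δ = d·√n = 0.5830 × √7 = 1.5424
Critical value for a two-sided test at α = 0.05: z_{α/2} = 1.960.
Power = Φ(δ − 1.960) + Φ(−δ − 1.960) = Φ(-0.418) + Φ(-3.502) = 0.3381 + 0.0002 = 0.3384.

Power ≈ 0.338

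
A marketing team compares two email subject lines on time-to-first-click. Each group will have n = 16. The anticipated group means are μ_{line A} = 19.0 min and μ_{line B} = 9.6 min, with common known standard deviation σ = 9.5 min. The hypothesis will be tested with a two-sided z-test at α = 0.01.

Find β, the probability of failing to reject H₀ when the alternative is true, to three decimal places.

Standardized effect: d = |μ_{line A} − μ_{line B}| / σ = |19.0 − 9.6| / 9.5 = 0.9895
Noncentrality parameter: δ = d·√(n/2) = 0.9895 × √(16/2) = 2.7987
Critical value for a two-sided test at α = 0.01: z_{α/2} = 2.576.
Power = Φ(δ − 2.576) + Φ(−δ − 2.576) = Φ(0.223) + Φ(-5.374) = 0.5882 + 0.0000 = 0.5882.
Type II error: β = 1 − power = 1 − 0.5882 = 0.4118.

β ≈ 0.412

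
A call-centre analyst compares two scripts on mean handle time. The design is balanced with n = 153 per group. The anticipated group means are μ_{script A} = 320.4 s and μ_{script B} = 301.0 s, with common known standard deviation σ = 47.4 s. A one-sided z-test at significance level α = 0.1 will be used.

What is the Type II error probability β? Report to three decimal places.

Standardized effect: d = |μ_{script A} − μ_{script B}| / σ = |320.4 − 301.0| / 47.4 = 0.4093
Noncentrality parameter: δ = d·√(n/2) = 0.4093 × √(153/2) = 3.5798
Critical value for a one-sided test at α = 0.1: z_α = 1.282.
Power = Φ(δ − 1.282) = Φ(2.298) = 0.9892.
Type II error: β = 1 − power = 1 − 0.9892 = 0.0108.

β ≈ 0.011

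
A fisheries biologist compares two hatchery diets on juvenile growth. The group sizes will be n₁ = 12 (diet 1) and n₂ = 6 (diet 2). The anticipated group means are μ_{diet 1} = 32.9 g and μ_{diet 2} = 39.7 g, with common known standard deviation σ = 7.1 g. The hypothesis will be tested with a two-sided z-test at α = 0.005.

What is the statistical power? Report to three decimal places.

Standardized effect: d = |μ_{diet 1} − μ_{diet 2}| / σ = |32.9 − 39.7| / 7.1 = 0.9577
Noncentrality parameter: δ = d / √(1/n₁ + 1/n₂) = 0.9577 / √(1/12 + 1/6) = 1.9155
Two-sided α = 0.005 → critical value z_{0.0025} = 2.807.
Power = Φ(δ − 2.807) + Φ(−δ − 2.807) = Φ(-0.892) + Φ(-4.723) = 0.1863 + 0.0000 = 0.1863.

Power ≈ 0.186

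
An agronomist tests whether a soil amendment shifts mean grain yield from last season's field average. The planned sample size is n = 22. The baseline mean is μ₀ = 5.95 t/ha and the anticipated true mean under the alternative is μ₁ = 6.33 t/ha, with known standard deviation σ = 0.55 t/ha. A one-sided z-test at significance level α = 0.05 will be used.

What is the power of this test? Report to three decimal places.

Power ≈ 0.945

Standardized effect: d = |μ₁ − μ₀| / σ = |6.33 − 5.95| / 0.55 = 0.6909
Noncentrality parameter: δ = d·√n = 0.6909 × √22 = 3.2407
Critical value for a one-sided test at α = 0.05: z_α = 1.645.
Power = P(Z > 1.645 − δ) = Φ(1.596) = 0.9447.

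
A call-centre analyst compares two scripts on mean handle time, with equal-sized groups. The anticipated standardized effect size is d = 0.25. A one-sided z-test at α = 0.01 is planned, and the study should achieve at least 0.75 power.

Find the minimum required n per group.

n = 289 per group

For power 0.75 need Φ(δ − z_{0.01}) = 0.75, so δ = z_{0.01} + z_{0.25} = 2.326 + 0.674 = 3.001.
δ = d·√(n/2) ⇒ n = 2(δ/d)² = 2 × (3.001 / 0.25)² = 288.16.
Round up to the next whole unit.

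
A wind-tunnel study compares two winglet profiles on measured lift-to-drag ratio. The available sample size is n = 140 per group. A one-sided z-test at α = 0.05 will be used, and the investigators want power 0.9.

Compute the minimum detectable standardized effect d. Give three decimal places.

Required noncentrality: δ = z_{0.05} + z_{0.10} = 1.645 + 1.282 = 2.926.
δ = d·√(n/2) ⇒ d = δ/√(n/2) = 2.926/√(140/2) = 0.3498.

d ≈ 0.350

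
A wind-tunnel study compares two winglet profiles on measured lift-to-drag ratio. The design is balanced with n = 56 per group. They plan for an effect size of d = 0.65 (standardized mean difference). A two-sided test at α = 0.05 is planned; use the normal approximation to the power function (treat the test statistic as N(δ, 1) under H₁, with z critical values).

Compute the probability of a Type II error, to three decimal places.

β ≈ 0.070

Noncentrality parameter: δ = d·√(n/2) = 0.65 × √(56/2) = 3.4395
Critical value for a two-sided test at α = 0.05: z_{α/2} = 1.960.
Power = Φ(δ − 1.960) + Φ(−δ − 1.960) = Φ(1.480) + Φ(-5.399) = 0.9305 + 0.0000 = 0.9305.
Type II error: β = 1 − power = 1 − 0.9305 = 0.0695.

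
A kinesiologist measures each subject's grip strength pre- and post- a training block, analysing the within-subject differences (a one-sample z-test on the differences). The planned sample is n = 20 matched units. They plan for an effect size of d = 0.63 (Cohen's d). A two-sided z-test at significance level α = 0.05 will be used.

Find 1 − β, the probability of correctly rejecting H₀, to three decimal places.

Power ≈ 0.804

Noncentrality parameter: λ = d·√n = 0.63 × √20 = 2.8174
Two-sided α = 0.05 → critical value z_{0.025} = 1.960.
Power = Φ(λ − 1.960) + Φ(−λ − 1.960) = Φ(0.857) + Φ(-4.777) = 0.8044 + 0.0000 = 0.8044.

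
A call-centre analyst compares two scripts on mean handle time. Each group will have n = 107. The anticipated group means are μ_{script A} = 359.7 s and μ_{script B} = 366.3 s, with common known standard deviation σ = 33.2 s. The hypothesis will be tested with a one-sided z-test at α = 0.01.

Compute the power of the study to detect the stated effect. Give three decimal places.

Standardized effect: d = |μ_{script A} − μ_{script B}| / σ = |359.7 − 366.3| / 33.2 = 0.1988
Noncentrality parameter: δ = d·√(n/2) = 0.1988 × √(107/2) = 1.4541
Critical value for a one-sided test at α = 0.01: z_α = 2.326.
Power = Φ(δ − 2.326) = Φ(-0.872) = 0.1915.

Power ≈ 0.192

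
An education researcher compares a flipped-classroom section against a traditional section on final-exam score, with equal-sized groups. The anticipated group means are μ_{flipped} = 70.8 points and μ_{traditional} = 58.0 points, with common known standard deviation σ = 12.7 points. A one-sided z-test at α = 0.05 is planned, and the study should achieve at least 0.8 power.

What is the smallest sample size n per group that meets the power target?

n = 13 per group

Standardized effect: d = |μ_{flipped} − μ_{traditional}| / σ = |70.8 − 58.0| / 12.7 = 1.0079
Set Φ(δ − 1.645) = 0.8; then δ − 1.645 = Φ⁻¹(0.8) = 0.842, giving δ = 2.486.
δ = d·√(n/2) ⇒ n = 2(δ/d)² = 2 × (2.486 / 1.0079)² = 12.17.
Rounding up, n = 13 per group.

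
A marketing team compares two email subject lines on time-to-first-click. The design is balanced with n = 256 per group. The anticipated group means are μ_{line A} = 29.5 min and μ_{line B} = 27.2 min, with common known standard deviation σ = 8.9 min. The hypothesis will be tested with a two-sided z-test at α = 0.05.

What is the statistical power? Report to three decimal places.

Standardized effect: d = |μ_{line A} − μ_{line B}| / σ = |29.5 − 27.2| / 8.9 = 0.2584
Noncentrality parameter: λ = d·√(n/2) = 0.2584 × √(256/2) = 2.9238
Two-sided α = 0.05 → critical value z_{0.025} = 1.960.
Power = Φ(λ − 1.960) + Φ(−λ − 1.960) = Φ(0.964) + Φ(-4.884) = 0.8324 + 0.0000 = 0.8324.

Power ≈ 0.832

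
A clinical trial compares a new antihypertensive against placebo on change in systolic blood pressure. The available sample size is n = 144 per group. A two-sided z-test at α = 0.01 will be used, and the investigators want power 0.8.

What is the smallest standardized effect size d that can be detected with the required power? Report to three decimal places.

Required noncentrality: δ = z_{0.005} + z_{0.20} = 2.576 + 0.842 = 3.417.
(The second rejection-region term Φ(−δ − z_{α/2}) is negligible and dropped.)
δ = d·√(n/2) ⇒ d = δ/√(n/2) = 3.417/√(144/2) = 0.4028.

d ≈ 0.403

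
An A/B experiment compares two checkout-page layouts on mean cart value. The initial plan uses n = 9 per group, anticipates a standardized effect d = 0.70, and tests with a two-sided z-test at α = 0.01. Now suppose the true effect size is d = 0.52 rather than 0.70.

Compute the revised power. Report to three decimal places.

Power ≈ 0.071

With d = 0.52: δ = d·√(n/2) = 0.52 × √(9/2) = 1.1031. Critical value z_{0.005} = 2.576.
Revised power = Φ(δ − 2.576) + Φ(−δ − 2.576) = Φ(-1.473) + Φ(-3.679) = 0.0704 + 0.0001 = 0.0705.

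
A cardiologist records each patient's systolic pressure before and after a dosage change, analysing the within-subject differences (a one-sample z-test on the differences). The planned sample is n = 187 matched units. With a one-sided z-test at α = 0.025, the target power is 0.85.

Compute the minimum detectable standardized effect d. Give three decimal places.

d ≈ 0.219

Need Φ(δ − 1.960) = 0.85, so δ = 1.960 + 1.036 = 2.996.
δ = d·√n ⇒ d = δ/√n = 2.996/√187 = 0.2191.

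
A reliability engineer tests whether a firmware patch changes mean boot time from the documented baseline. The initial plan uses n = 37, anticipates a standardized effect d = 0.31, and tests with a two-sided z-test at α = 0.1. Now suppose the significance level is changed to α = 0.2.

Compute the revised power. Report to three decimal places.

Power ≈ 0.728

δ = d·√n = 0.31 × √37 = 1.8857 (unchanged). New critical value: z_{0.1} = 1.282.
Revised power = Φ(δ − 1.282) + Φ(−δ − 1.282) = Φ(0.604) + Φ(-3.167) = 0.7271 + 0.0008 = 0.7279.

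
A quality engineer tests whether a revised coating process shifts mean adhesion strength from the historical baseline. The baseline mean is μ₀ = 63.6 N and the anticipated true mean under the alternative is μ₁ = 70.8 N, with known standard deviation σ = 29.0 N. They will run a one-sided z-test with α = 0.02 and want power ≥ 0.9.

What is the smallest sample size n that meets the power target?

n = 181

Standardized effect: d = |μ₁ − μ₀| / σ = |70.8 − 63.6| / 29.0 = 0.2483
Set Φ(δ − 2.054) = 0.9; then δ − 2.054 = Φ⁻¹(0.9) = 1.282, giving δ = 3.335.
δ = d·√n ⇒ n = (δ/d)² = (3.335 / 0.2483)² = 180.47.
Rounding up, n = 181.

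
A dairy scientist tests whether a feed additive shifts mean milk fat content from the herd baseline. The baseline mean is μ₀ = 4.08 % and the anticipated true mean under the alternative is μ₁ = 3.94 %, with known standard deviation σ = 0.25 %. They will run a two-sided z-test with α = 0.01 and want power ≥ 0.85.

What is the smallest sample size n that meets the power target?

Standardized effect: d = |μ₁ − μ₀| / σ = |3.94 − 4.08| / 0.25 = 0.5600
For power 0.85 need Φ(δ − z_{0.005}) = 0.85, so δ = z_{0.005} + z_{0.15} = 2.576 + 1.036 = 3.612.
(Ignoring the negligible lower-tail rejection probability gives the usual closed-form inversion.)
δ = d·√n ⇒ n = (δ/d)² = (3.612 / 0.5600)² = 41.61.
Rounding up, n = 42.

n = 42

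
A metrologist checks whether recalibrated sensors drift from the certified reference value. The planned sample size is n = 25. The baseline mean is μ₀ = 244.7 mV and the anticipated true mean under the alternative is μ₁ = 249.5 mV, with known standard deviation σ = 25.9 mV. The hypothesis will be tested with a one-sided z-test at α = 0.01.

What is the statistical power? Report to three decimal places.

Power ≈ 0.081

Standardized effect: d = |μ₁ − μ₀| / σ = |249.5 − 244.7| / 25.9 = 0.1853
Noncentrality parameter: λ = d·√n = 0.1853 × √25 = 0.9266
Critical value for a one-sided test at α = 0.01: z_α = 2.326.
Power = P(Z > 2.326 − λ) = Φ(-1.400) = 0.0808.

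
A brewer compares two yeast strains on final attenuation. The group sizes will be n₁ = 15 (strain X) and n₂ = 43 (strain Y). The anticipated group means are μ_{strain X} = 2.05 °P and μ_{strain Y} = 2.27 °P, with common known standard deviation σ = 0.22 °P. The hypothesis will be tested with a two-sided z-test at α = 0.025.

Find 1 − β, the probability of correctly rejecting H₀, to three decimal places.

Power ≈ 0.863

Standardized effect: d = |μ_{strain X} − μ_{strain Y}| / σ = |2.05 − 2.27| / 0.22 = 1.0000
Noncentrality parameter: λ = d / √(1/n₁ + 1/n₂) = 1.0000 / √(1/15 + 1/43) = 3.3348
Critical value for a two-sided test at α = 0.025: z_{α/2} = 2.241.
Power = Φ(λ − 2.241) + Φ(−λ − 2.241) = Φ(1.093) + Φ(-5.576) = 0.8629 + 0.0000 = 0.8629.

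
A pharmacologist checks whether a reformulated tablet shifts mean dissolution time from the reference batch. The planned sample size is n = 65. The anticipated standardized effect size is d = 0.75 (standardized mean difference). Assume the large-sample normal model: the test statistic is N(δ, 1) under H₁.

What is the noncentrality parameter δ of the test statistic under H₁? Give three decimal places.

δ ≈ 6.047

The noncentrality parameter scales effect size by the design's sample-size factor: δ = d·√n = 0.75 × √65 = 6.0467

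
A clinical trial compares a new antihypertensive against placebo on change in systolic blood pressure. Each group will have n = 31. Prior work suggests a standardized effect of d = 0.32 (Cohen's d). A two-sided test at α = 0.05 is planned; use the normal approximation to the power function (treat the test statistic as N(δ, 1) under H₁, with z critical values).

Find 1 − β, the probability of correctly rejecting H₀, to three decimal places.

Noncentrality parameter: δ = d·√(n/2) = 0.32 × √(31/2) = 1.2598
Two-sided α = 0.05 → critical value z_{0.025} = 1.960.
Power = Φ(δ − 1.960) + Φ(−δ − 1.960) = Φ(-0.700) + Φ(-3.220) = 0.2419 + 0.0006 = 0.2426.

Power ≈ 0.243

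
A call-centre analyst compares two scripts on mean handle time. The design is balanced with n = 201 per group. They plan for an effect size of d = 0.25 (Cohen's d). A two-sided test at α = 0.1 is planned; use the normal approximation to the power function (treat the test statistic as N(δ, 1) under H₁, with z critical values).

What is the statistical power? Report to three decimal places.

Power ≈ 0.806

Noncentrality parameter: δ = d·√(n/2) = 0.25 × √(201/2) = 2.5062
Critical value for a two-sided test at α = 0.1: z_{α/2} = 1.645.
Power = Φ(δ − 1.645) + Φ(−δ − 1.645) = Φ(0.861) + Φ(-4.151) = 0.8055 + 0.0000 = 0.8055.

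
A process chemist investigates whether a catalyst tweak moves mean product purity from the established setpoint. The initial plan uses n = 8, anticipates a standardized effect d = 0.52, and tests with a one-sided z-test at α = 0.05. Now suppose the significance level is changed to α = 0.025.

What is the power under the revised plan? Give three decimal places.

Power ≈ 0.312

δ = d·√n = 0.52 × √8 = 1.4708 (unchanged). New critical value: z_{0.025} = 1.960.
Revised power = Φ(δ − 1.960) = Φ(-0.489) = 0.3124.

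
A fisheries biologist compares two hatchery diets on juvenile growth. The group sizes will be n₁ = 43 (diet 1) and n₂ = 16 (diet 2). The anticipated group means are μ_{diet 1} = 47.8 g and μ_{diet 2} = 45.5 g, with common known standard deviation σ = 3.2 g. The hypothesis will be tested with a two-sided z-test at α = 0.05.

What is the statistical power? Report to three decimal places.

Power ≈ 0.690

Standardized effect: d = |μ_{diet 1} − μ_{diet 2}| / σ = |47.8 − 45.5| / 3.2 = 0.7187
Noncentrality parameter: δ = d / √(1/n₁ + 1/n₂) = 0.7187 / √(1/43 + 1/16) = 2.4544
Two-sided α = 0.05 → critical value z_{0.025} = 1.960.
Power = Φ(δ − 1.960) + Φ(−δ − 1.960) = Φ(0.494) + Φ(-4.414) = 0.6895 + 0.0000 = 0.6895.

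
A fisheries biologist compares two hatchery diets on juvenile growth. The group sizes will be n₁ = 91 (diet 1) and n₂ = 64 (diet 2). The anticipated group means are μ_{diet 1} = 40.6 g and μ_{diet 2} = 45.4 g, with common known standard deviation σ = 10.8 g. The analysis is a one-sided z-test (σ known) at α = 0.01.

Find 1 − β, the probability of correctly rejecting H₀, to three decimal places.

Standardized effect: d = |μ_{diet 1} − μ_{diet 2}| / σ = |40.6 − 45.4| / 10.8 = 0.4444
Noncentrality parameter: λ = d / √(1/n₁ + 1/n₂) = 0.4444 / √(1/91 + 1/64) = 2.7243
Critical value for a one-sided test at α = 0.01: z_α = 2.326.
Power = Φ(λ − 2.326) = Φ(0.398) = 0.6547.

Power ≈ 0.655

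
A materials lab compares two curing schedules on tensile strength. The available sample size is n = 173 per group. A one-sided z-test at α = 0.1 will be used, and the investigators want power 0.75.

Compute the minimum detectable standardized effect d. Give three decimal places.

Required noncentrality: δ = z_{0.1} + z_{0.25} = 1.282 + 0.674 = 1.956.
δ = d·√(n/2) ⇒ d = δ/√(n/2) = 1.956/√(173/2) = 0.2103.

d ≈ 0.210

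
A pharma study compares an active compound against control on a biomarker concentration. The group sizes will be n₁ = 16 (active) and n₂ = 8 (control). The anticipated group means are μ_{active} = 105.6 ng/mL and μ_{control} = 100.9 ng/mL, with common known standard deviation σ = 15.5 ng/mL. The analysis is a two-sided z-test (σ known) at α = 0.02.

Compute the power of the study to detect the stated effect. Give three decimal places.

Power ≈ 0.053

Standardized effect: d = |μ_{active} − μ_{control}| / σ = |105.6 − 100.9| / 15.5 = 0.3032
Noncentrality parameter: δ = d / √(1/n₁ + 1/n₂) = 0.3032 / √(1/16 + 1/8) = 0.7003
Critical value for a two-sided test at α = 0.02: z_{α/2} = 2.326.
Power = Φ(δ − 2.326) + Φ(−δ − 2.326) = Φ(-1.626) + Φ(-3.027) = 0.0520 + 0.0012 = 0.0532.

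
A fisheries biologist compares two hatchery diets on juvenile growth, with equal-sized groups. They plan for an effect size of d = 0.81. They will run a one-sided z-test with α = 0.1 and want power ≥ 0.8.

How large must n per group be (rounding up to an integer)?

For power 0.8 need Φ(δ − z_{0.1}) = 0.8, so δ = z_{0.1} + z_{0.20} = 1.282 + 0.842 = 2.123.
δ = d·√(n/2) ⇒ n = 2(δ/d)² = 2 × (2.123 / 0.81)² = 13.74.
Rounding up, n = 14 per group.

n = 14 per group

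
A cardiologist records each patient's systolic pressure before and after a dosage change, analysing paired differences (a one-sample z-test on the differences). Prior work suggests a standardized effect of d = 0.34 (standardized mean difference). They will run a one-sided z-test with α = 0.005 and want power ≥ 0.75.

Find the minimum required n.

Set Φ(δ − 2.576) = 0.75; then δ − 2.576 = Φ⁻¹(0.75) = 0.674, giving δ = 3.250.
δ = d·√n ⇒ n = (δ/d)² = (3.250 / 0.34)² = 91.39.
Round up to the next whole unit.

n = 92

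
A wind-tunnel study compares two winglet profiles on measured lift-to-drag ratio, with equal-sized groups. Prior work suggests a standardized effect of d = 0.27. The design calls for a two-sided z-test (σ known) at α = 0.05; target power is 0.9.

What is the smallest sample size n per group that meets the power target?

n = 289 per group

Set Φ(δ − 1.960) = 0.9; then δ − 1.960 = Φ⁻¹(0.9) = 1.282, giving δ = 3.242.
(Ignoring the negligible lower-tail rejection probability gives the usual closed-form inversion.)
δ = d·√(n/2) ⇒ n = 2(δ/d)² = 2 × (3.242 / 0.27)² = 288.27.
Rounding up, n = 289 per group.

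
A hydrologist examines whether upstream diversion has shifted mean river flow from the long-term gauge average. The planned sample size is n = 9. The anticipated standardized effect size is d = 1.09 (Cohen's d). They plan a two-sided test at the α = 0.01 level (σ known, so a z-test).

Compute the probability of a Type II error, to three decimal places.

Noncentrality parameter: δ = d·√n = 1.09 × √9 = 3.2700
Two-sided α = 0.01 → critical value z_{0.005} = 2.576.
Power = Φ(δ − 2.576) + Φ(−δ − 2.576) = Φ(0.694) + Φ(-5.846) = 0.7562 + 0.0000 = 0.7562.
Type II error: β = 1 − power = 1 − 0.7562 = 0.2438.

β ≈ 0.244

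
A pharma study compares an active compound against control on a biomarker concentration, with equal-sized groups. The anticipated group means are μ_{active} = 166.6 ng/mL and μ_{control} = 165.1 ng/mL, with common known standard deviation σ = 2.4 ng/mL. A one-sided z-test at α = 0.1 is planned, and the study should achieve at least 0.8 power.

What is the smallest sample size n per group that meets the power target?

n = 24 per group

Standardized effect: d = |μ_{active} − μ_{control}| / σ = |166.6 − 165.1| / 2.4 = 0.6250
For power 0.8 need Φ(δ − z_{0.1}) = 0.8, so δ = z_{0.1} + z_{0.20} = 1.282 + 0.842 = 2.123.
δ = d·√(n/2) ⇒ n = 2(δ/d)² = 2 × (2.123 / 0.6250)² = 23.08.
Rounding up, n = 24 per group.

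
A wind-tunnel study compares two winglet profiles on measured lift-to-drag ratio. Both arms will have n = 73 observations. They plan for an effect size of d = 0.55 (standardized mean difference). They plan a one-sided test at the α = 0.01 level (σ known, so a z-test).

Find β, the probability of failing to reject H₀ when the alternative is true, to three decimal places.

β ≈ 0.160

Noncentrality parameter: δ = d·√(n/2) = 0.55 × √(73/2) = 3.3228
Critical value for a one-sided test at α = 0.01: z_α = 2.326.
Power = Φ(δ − 2.326) = Φ(0.996) = 0.8405.
Type II error: β = 1 − power = 1 − 0.8405 = 0.1595.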